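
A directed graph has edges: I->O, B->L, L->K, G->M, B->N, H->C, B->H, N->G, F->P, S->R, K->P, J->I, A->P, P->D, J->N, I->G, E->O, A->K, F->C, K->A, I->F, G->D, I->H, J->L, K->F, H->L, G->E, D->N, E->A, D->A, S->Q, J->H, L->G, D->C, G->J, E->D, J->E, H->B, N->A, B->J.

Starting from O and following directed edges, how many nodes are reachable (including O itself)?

1

BFS from O visits: O
Reachable nodes: 1 of 19 total.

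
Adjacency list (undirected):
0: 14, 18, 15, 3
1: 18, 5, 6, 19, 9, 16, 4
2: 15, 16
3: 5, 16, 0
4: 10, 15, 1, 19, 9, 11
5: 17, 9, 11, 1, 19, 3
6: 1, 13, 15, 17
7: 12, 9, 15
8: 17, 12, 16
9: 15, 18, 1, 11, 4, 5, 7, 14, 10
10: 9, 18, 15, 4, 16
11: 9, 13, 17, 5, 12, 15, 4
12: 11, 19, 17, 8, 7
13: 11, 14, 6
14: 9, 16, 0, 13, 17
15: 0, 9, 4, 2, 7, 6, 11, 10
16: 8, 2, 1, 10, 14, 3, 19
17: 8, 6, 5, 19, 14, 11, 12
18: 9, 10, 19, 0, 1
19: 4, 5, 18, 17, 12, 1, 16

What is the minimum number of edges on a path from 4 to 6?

Level 0: 4
Level 1: 1, 9, 10, 11, 15, 19
Level 2: 0, 2, 5, 6, 7, 12, 13, 14, 16, 17, 18
Level 3: 3, 8
6 first appears at level 2.

2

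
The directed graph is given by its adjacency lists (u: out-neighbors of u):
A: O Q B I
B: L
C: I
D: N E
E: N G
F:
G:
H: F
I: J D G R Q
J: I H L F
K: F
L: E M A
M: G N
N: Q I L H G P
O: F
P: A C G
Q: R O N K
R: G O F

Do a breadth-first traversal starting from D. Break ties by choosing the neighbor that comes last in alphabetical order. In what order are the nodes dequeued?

D, N, E, Q, P, L, I, H, G, R, O, K, C, A, M, J, F, B

Visit D; enqueue N, E → queue [N, E]
Visit N; enqueue Q, P, L, I, H, G → queue [E, Q, P, L, I, H, G]
Visit E → queue [Q, P, L, I, H, G]
Visit Q; enqueue R, O, K → queue [P, L, I, H, G, R, O, K]
Visit P; enqueue C, A → queue [L, I, H, G, R, O, K, C, A]
Visit L; enqueue M → queue [I, H, G, R, O, K, C, A, M]
Visit I; enqueue J → queue [H, G, R, O, K, C, A, M, J]
Visit H; enqueue F → queue [G, R, O, K, C, A, M, J, F]
Visit G → queue [R, O, K, C, A, M, J, F]
Visit R → queue [O, K, C, A, M, J, F]
Visit O → queue [K, C, A, M, J, F]
Visit K → queue [C, A, M, J, F]
Visit C → queue [A, M, J, F]
Visit A; enqueue B → queue [M, J, F, B]
Visit M → queue [J, F, B]
Visit J → queue [F, B]
Visit F → queue [B]
Visit B → queue []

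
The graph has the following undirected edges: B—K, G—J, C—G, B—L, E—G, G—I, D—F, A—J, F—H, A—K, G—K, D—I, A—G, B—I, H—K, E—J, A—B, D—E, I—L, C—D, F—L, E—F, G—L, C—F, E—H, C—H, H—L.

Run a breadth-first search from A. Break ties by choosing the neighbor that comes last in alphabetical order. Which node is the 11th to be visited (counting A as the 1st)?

F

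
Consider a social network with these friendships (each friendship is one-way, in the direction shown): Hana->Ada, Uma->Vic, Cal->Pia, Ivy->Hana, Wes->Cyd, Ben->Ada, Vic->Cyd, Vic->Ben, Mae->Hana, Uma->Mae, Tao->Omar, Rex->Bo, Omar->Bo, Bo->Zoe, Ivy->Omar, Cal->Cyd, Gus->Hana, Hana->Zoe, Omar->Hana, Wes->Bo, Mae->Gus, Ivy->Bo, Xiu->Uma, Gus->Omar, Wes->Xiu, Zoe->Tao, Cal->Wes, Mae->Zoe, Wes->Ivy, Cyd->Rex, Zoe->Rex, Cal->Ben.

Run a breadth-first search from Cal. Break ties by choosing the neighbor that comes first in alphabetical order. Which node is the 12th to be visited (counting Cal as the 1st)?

Hana

Visit Cal; enqueue Ben, Cyd, Pia, Wes → queue [Ben, Cyd, Pia, Wes]
Visit Ben; enqueue Ada → queue [Cyd, Pia, Wes, Ada]
Visit Cyd; enqueue Rex → queue [Pia, Wes, Ada, Rex]
Visit Pia → queue [Wes, Ada, Rex]
Visit Wes; enqueue Bo, Ivy, Xiu → queue [Ada, Rex, Bo, Ivy, Xiu]
Visit Ada → queue [Rex, Bo, Ivy, Xiu]
Visit Rex → queue [Bo, Ivy, Xiu]
Visit Bo; enqueue Zoe → queue [Ivy, Xiu, Zoe]
Visit Ivy; enqueue Hana, Omar → queue [Xiu, Zoe, Hana, Omar]
Visit Xiu; enqueue Uma → queue [Zoe, Hana, Omar, Uma]
Visit Zoe; enqueue Tao → queue [Hana, Omar, Uma, Tao]
Visit Hana → queue [Omar, Uma, Tao]
Visit Omar → queue [Uma, Tao]
Visit Uma; enqueue Mae, Vic → queue [Tao, Mae, Vic]
Visit Tao → queue [Mae, Vic]
Visit Mae; enqueue Gus → queue [Vic, Gus]
Visit Vic → queue [Gus]
Visit Gus → queue []

Visit order: Cal, Ben, Cyd, Pia, Wes, Ada, Rex, Bo, Ivy, Xiu, Zoe, Hana, Omar, Uma, Tao, Mae, Vic, Gus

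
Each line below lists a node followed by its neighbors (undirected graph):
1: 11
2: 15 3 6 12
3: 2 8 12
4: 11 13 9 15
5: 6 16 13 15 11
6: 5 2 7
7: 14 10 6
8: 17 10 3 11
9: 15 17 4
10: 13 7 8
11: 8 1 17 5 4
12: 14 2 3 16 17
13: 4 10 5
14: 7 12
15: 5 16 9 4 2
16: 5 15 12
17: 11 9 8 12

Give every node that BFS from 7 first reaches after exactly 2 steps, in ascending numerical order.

Level 0: 7
Level 1: 6, 10, 14
Level 2: 2, 5, 8, 12, 13
Level 3: 3, 4, 11, 15, 16, 17
Level 4: 1, 9

2, 5, 8, 12, 13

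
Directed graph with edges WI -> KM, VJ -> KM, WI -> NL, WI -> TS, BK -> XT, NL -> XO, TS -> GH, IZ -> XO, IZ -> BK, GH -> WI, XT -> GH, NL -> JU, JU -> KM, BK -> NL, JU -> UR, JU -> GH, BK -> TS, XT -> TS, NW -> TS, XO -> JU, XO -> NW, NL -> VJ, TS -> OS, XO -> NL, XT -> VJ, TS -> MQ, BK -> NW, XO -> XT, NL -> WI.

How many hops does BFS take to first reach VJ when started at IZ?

3

Level 0: IZ
Level 1: BK, XO
Level 2: JU, NL, NW, TS, XT
Level 3: GH, KM, MQ, OS, UR, VJ, WI
VJ first appears at level 3.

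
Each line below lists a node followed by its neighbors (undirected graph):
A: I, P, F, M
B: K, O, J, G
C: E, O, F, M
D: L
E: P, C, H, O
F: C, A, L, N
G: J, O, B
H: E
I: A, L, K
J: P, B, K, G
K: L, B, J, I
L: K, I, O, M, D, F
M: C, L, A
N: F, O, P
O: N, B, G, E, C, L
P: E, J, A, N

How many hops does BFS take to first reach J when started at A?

Level 0: A
Level 1: F, I, M, P
Level 2: C, E, J, K, L, N
Level 3: B, D, G, H, O
J first appears at level 2.

2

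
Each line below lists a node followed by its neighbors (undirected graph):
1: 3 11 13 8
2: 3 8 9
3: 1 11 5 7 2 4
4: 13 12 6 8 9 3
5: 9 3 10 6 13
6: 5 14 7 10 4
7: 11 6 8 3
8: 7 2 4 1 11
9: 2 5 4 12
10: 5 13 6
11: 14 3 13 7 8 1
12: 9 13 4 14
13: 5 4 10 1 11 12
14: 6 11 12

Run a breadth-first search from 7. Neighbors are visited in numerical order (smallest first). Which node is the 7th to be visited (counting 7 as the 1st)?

Visit 7; enqueue 3, 6, 8, 11 → queue [3, 6, 8, 11]
Visit 3; enqueue 1, 2, 4, 5 → queue [6, 8, 11, 1, 2, 4, 5]
Visit 6; enqueue 10, 14 → queue [8, 11, 1, 2, 4, 5, 10, 14]
Visit 8 → queue [11, 1, 2, 4, 5, 10, 14]
Visit 11; enqueue 13 → queue [1, 2, 4, 5, 10, 14, 13]
Visit 1 → queue [2, 4, 5, 10, 14, 13]
Visit 2; enqueue 9 → queue [4, 5, 10, 14, 13, 9]
Visit 4; enqueue 12 → queue [5, 10, 14, 13, 9, 12]
Visit 5 → queue [10, 14, 13, 9, 12]
Visit 10 → queue [14, 13, 9, 12]
Visit 14 → queue [13, 9, 12]
Visit 13 → queue [9, 12]
Visit 9 → queue [12]
Visit 12 → queue []

Visit order: 7, 3, 6, 8, 11, 1, 2, 4, 5, 10, 14, 13, 9, 12

2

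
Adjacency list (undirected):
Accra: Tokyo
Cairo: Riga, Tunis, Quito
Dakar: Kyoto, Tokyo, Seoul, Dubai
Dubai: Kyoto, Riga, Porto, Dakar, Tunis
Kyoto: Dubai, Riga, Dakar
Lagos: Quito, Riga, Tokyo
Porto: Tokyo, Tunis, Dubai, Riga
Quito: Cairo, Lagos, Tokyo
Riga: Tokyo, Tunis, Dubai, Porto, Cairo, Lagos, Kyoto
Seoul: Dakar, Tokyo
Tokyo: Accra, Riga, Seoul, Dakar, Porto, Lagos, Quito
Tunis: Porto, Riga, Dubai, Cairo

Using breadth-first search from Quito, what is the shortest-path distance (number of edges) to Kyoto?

3

Level 0: Quito
Level 1: Cairo, Lagos, Tokyo
Level 2: Accra, Dakar, Porto, Riga, Seoul, Tunis
Level 3: Dubai, Kyoto
Kyoto first appears at level 3.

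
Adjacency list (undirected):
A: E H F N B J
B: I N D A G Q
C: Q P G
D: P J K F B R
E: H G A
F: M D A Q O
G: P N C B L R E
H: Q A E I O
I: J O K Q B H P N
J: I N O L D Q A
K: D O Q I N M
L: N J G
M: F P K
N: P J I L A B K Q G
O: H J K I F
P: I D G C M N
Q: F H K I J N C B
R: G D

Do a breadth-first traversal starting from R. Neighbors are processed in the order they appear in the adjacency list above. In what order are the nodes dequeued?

R → G → D → P → N → C → B → L → E → J → K → F → I → M → A → Q → H → O

Visit R; enqueue G, D → queue [G, D]
Visit G; enqueue P, N, C, B, L, E → queue [D, P, N, C, B, L, E]
Visit D; enqueue J, K, F → queue [P, N, C, B, L, E, J, K, F]
Visit P; enqueue I, M → queue [N, C, B, L, E, J, K, F, I, M]
Visit N; enqueue A, Q → queue [C, B, L, E, J, K, F, I, M, A, Q]
Visit C → queue [B, L, E, J, K, F, I, M, A, Q]
Visit B → queue [L, E, J, K, F, I, M, A, Q]
Visit L → queue [E, J, K, F, I, M, A, Q]
Visit E; enqueue H → queue [J, K, F, I, M, A, Q, H]
Visit J; enqueue O → queue [K, F, I, M, A, Q, H, O]
Visit K → queue [F, I, M, A, Q, H, O]
Visit F → queue [I, M, A, Q, H, O]
Visit I → queue [M, A, Q, H, O]
Visit M → queue [A, Q, H, O]
Visit A → queue [Q, H, O]
Visit Q → queue [H, O]
Visit H → queue [O]
Visit O → queue []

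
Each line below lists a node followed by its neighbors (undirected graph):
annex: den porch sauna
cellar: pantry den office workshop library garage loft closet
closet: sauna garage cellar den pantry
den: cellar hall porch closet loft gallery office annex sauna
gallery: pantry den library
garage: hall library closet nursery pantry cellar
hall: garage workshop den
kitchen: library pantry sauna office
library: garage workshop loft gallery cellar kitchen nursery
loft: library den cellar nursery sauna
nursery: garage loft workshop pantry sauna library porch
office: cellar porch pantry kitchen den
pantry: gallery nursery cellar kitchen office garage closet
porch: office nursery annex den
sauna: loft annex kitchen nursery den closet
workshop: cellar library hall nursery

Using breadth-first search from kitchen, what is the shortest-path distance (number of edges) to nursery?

Level 0: kitchen
Level 1: library, office, pantry, sauna
Level 2: annex, cellar, closet, den, gallery, garage, loft, nursery, porch, workshop
Level 3: hall
nursery first appears at level 2.

2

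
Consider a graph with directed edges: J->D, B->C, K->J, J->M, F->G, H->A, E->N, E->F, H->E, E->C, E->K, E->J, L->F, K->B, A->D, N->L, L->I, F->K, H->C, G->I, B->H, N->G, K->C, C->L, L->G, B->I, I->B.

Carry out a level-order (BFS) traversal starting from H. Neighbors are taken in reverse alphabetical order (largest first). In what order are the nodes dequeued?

Visit H; enqueue E, C, A → queue [E, C, A]
Visit E; enqueue N, K, J, F → queue [C, A, N, K, J, F]
Visit C; enqueue L → queue [A, N, K, J, F, L]
Visit A; enqueue D → queue [N, K, J, F, L, D]
Visit N; enqueue G → queue [K, J, F, L, D, G]
Visit K; enqueue B → queue [J, F, L, D, G, B]
Visit J; enqueue M → queue [F, L, D, G, B, M]
Visit F → queue [L, D, G, B, M]
Visit L; enqueue I → queue [D, G, B, M, I]
Visit D → queue [G, B, M, I]
Visit G → queue [B, M, I]
Visit B → queue [M, I]
Visit M → queue [I]
Visit I → queue []

H E C A N K J F L D G B M I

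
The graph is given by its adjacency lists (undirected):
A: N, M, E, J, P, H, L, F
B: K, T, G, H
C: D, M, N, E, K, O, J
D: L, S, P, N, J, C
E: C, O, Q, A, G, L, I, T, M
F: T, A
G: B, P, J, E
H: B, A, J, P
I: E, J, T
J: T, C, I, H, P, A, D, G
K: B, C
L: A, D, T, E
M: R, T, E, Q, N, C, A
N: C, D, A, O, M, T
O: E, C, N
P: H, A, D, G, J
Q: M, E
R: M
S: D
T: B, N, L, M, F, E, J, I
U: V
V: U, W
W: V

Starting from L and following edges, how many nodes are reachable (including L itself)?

20

BFS from L visits: L, A, D, T, E, N, M, J, P, H, F, S, C, B, I, O, Q, G, R, K
Reachable nodes: 20 of 23 total.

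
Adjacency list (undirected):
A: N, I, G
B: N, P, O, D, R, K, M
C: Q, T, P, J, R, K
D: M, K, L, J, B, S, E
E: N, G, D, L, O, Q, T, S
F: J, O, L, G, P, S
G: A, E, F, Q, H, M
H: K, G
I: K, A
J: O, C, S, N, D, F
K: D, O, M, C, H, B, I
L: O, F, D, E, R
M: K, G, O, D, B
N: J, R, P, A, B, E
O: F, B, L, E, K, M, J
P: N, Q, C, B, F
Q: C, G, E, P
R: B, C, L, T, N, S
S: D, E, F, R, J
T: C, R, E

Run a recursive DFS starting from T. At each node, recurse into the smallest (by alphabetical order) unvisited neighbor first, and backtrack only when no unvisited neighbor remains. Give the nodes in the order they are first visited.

Visit T
T → C
C → J
J → D
D → B
B → K
K → H
H → G
G → A
A → I
A → N
N → E
E → L
L → F
F → O
O → M
F → P
P → Q
F → S
S → R

T -> C -> J -> D -> B -> K -> H -> G -> A -> I -> N -> E -> L -> F -> O -> M -> P -> Q -> S -> R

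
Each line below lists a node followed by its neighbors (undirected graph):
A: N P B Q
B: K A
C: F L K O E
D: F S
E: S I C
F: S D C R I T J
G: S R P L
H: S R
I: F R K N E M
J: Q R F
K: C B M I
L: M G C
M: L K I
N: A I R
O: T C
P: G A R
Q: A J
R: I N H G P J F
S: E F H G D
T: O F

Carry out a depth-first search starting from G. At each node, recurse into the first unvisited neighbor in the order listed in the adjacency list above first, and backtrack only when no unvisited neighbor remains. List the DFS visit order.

G, S, E, I, F, D, C, L, M, K, B, A, N, R, H, P, J, Q, O, T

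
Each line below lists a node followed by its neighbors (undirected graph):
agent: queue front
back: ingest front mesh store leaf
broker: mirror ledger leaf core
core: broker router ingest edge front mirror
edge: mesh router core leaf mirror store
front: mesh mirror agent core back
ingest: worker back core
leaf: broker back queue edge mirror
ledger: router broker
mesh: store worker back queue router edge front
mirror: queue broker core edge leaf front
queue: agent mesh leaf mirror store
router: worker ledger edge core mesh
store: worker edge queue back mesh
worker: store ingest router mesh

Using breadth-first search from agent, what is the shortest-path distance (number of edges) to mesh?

Level 0: agent
Level 1: front, queue
Level 2: back, core, leaf, mesh, mirror, store
Level 3: broker, edge, ingest, router, worker
Level 4: ledger
mesh first appears at level 2.

2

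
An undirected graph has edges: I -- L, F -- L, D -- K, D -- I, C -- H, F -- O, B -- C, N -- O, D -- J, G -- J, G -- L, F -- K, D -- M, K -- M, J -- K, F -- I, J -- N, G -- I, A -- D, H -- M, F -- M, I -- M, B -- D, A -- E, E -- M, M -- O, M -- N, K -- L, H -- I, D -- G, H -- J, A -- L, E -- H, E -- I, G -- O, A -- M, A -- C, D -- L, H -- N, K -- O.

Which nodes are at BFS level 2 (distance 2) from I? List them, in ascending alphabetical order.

A, B, C, J, K, N, O

Level 0: I
Level 1: D, E, F, G, H, L, M
Level 2: A, B, C, J, K, N, O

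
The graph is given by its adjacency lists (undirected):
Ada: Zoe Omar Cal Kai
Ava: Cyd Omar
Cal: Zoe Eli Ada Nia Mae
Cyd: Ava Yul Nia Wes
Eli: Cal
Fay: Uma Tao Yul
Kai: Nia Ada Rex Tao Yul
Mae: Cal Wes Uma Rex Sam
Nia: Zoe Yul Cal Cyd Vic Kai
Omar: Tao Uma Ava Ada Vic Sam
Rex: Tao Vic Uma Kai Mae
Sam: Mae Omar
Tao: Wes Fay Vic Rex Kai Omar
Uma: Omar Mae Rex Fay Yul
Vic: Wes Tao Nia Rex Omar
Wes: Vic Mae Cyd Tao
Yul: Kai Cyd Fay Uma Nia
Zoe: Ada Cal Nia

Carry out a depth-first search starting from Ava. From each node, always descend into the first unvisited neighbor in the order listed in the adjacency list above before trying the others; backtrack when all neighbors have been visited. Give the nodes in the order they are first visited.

Visit Ava
Ava → Cyd
Cyd → Yul
Yul → Kai
Kai → Nia
Nia → Zoe
Zoe → Ada
Ada → Omar
Omar → Tao
Tao → Wes
Wes → Vic
Vic → Rex
Rex → Uma
Uma → Mae
Mae → Cal
Cal → Eli
Mae → Sam
Uma → Fay

Ava, Cyd, Yul, Kai, Nia, Zoe, Ada, Omar, Tao, Wes, Vic, Rex, Uma, Mae, Cal, Eli, Sam, Fay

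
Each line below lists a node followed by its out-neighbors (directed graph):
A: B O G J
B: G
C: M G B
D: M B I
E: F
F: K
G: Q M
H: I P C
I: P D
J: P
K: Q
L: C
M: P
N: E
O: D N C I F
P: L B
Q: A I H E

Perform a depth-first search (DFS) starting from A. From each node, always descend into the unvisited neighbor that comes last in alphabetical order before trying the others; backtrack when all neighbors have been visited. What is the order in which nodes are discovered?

Visit A
A → O
O → N
N → E
E → F
F → K
K → Q
Q → I
I → P
P → L
L → C
C → M
C → G
C → B
I → D
Q → H
A → J

A → O → N → E → F → K → Q → I → P → L → C → M → G → B → D → H → J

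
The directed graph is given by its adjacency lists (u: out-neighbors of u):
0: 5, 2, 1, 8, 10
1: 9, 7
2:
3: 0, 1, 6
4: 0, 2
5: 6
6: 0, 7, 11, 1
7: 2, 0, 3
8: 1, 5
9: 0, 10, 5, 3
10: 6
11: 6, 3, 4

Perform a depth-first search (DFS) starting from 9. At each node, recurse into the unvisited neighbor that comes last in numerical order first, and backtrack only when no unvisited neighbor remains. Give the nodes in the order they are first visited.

Visit 9
9 → 10
10 → 6
6 → 11
11 → 4
4 → 2
4 → 0
0 → 8
8 → 5
8 → 1
1 → 7
7 → 3

9, 10, 6, 11, 4, 2, 0, 8, 5, 1, 7, 3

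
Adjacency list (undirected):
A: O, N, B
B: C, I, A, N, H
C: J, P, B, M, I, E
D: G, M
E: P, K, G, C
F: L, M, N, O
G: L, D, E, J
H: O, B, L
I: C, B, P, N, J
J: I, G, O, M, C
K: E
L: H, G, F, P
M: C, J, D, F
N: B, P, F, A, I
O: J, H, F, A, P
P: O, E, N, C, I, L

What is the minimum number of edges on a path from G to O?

2

Level 0: G
Level 1: D, E, J, L
Level 2: C, F, H, I, K, M, O, P
Level 3: A, B, N
O first appears at level 2.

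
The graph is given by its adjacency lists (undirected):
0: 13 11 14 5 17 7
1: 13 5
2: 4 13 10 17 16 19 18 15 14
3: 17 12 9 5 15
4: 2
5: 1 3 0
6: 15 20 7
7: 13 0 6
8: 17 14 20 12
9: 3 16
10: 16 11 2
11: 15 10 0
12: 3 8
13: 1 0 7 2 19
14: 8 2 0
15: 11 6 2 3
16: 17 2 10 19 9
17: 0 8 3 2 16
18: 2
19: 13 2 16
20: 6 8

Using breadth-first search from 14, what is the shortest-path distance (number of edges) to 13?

Level 0: 14
Level 1: 0, 2, 8
Level 2: 4, 5, 7, 10, 11, 12, 13, 15, 16, 17, 18, 19, 20
Level 3: 1, 3, 6, 9
13 first appears at level 2.

2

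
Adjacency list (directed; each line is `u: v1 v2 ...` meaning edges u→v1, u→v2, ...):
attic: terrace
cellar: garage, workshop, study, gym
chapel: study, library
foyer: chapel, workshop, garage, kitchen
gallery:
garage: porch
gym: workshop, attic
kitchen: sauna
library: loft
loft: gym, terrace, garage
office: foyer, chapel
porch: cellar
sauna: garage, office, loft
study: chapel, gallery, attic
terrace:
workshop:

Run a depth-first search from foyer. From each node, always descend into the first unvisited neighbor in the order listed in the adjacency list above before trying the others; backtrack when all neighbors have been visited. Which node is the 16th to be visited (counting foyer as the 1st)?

Visit foyer
foyer → chapel
chapel → study
study → gallery
study → attic
attic → terrace
chapel → library
library → loft
loft → gym
gym → workshop
loft → garage
garage → porch
porch → cellar
foyer → kitchen
kitchen → sauna
sauna → office

Visit order: foyer, chapel, study, gallery, attic, terrace, library, loft, gym, workshop, garage, porch, cellar, kitchen, sauna, office

office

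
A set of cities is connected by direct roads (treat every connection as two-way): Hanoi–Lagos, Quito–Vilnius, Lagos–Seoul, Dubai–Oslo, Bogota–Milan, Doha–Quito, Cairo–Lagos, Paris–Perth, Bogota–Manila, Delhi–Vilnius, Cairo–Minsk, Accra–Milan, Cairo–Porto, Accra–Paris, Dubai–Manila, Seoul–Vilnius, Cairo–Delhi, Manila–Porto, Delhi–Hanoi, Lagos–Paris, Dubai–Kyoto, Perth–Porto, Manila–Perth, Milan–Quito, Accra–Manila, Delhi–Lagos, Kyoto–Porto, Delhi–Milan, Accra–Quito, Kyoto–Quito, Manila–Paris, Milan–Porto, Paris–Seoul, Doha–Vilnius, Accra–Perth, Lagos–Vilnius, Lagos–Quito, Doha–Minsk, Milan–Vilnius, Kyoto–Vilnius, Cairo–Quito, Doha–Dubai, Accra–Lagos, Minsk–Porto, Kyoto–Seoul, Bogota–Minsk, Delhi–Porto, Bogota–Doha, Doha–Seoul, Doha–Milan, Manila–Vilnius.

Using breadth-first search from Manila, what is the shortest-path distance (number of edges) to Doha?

2

Level 0: Manila
Level 1: Accra, Bogota, Dubai, Paris, Perth, Porto, Vilnius
Level 2: Cairo, Delhi, Doha, Kyoto, Lagos, Milan, Minsk, Oslo, Quito, Seoul
Level 3: Hanoi
Doha first appears at level 2.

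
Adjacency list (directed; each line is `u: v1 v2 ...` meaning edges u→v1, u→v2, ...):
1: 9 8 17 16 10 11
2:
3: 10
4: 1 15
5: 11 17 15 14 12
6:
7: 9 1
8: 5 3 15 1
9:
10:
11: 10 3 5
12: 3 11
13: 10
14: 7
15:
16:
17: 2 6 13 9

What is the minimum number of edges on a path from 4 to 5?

Level 0: 4
Level 1: 1, 15
Level 2: 8, 9, 10, 11, 16, 17
Level 3: 2, 3, 5, 6, 13
Level 4: 12, 14
Level 5: 7
5 first appears at level 3.

3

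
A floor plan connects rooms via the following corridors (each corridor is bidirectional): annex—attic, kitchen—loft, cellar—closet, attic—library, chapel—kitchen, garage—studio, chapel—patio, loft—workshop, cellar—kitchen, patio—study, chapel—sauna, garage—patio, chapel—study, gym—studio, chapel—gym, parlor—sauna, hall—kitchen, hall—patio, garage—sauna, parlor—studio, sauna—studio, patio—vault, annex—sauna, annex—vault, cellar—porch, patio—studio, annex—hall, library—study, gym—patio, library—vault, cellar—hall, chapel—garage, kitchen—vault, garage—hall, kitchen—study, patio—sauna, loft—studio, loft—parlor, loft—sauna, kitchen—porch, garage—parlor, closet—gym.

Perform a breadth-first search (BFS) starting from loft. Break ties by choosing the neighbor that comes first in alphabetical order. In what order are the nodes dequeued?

loft, kitchen, parlor, sauna, studio, workshop, cellar, chapel, hall, porch, study, vault, garage, annex, patio, gym, closet, library, attic

Visit loft; enqueue kitchen, parlor, sauna, studio, workshop → queue [kitchen, parlor, sauna, studio, workshop]
Visit kitchen; enqueue cellar, chapel, hall, porch, study, vault → queue [parlor, sauna, studio, workshop, cellar, chapel, hall, porch, study, vault]
Visit parlor; enqueue garage → queue [sauna, studio, workshop, cellar, chapel, hall, porch, study, vault, garage]
Visit sauna; enqueue annex, patio → queue [studio, workshop, cellar, chapel, hall, porch, study, vault, garage, annex, patio]
Visit studio; enqueue gym → queue [workshop, cellar, chapel, hall, porch, study, vault, garage, annex, patio, gym]
Visit workshop → queue [cellar, chapel, hall, porch, study, vault, garage, annex, patio, gym]
Visit cellar; enqueue closet → queue [chapel, hall, porch, study, vault, garage, annex, patio, gym, closet]
Visit chapel → queue [hall, porch, study, vault, garage, annex, patio, gym, closet]
Visit hall → queue [porch, study, vault, garage, annex, patio, gym, closet]
Visit porch → queue [study, vault, garage, annex, patio, gym, closet]
Visit study; enqueue library → queue [vault, garage, annex, patio, gym, closet, library]
Visit vault → queue [garage, annex, patio, gym, closet, library]
Visit garage → queue [annex, patio, gym, closet, library]
Visit annex; enqueue attic → queue [patio, gym, closet, library, attic]
Visit patio → queue [gym, closet, library, attic]
Visit gym → queue [closet, library, attic]
Visit closet → queue [library, attic]
Visit library → queue [attic]
Visit attic → queue []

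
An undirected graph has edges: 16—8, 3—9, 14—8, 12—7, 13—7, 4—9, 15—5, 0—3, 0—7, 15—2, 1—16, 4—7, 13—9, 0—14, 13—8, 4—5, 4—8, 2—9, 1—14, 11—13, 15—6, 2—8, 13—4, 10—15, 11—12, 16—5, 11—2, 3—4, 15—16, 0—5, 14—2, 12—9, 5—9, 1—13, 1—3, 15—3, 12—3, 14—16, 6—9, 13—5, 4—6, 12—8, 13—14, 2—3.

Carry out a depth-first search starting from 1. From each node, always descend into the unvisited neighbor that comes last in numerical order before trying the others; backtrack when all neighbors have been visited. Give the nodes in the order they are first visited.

1 16 15 10 6 9 13 14 8 12 11 2 3 4 7 0 5

Visit 1
1 → 16
16 → 15
15 → 10
15 → 6
6 → 9
9 → 13
13 → 14
14 → 8
8 → 12
12 → 11
11 → 2
2 → 3
3 → 4
4 → 7
7 → 0
0 → 5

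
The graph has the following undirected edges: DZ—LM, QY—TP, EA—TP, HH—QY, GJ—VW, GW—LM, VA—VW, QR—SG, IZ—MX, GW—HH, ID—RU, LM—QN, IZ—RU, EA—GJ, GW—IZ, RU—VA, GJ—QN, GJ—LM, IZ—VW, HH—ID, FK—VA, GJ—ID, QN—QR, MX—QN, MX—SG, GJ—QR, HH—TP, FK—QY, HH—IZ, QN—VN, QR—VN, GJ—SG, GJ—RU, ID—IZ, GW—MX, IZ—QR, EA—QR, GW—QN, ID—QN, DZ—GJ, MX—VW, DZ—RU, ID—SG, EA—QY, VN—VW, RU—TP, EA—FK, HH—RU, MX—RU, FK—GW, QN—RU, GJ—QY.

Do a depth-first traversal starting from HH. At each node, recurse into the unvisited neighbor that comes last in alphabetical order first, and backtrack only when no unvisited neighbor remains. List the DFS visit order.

HH → TP → RU → VA → VW → VN → QR → SG → MX → QN → LM → GW → IZ → ID → GJ → QY → FK → EA → DZ

Visit HH
HH → TP
TP → RU
RU → VA
VA → VW
VW → VN
VN → QR
QR → SG
SG → MX
MX → QN
QN → LM
LM → GW
GW → IZ
IZ → ID
ID → GJ
GJ → QY
QY → FK
FK → EA
GJ → DZ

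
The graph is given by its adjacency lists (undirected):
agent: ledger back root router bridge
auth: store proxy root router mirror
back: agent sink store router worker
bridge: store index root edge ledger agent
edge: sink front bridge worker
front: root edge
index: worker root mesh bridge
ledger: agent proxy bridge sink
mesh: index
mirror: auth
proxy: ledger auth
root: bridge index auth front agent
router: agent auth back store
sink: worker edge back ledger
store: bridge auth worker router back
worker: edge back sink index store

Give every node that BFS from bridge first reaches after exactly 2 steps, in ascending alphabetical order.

auth, back, front, mesh, proxy, router, sink, worker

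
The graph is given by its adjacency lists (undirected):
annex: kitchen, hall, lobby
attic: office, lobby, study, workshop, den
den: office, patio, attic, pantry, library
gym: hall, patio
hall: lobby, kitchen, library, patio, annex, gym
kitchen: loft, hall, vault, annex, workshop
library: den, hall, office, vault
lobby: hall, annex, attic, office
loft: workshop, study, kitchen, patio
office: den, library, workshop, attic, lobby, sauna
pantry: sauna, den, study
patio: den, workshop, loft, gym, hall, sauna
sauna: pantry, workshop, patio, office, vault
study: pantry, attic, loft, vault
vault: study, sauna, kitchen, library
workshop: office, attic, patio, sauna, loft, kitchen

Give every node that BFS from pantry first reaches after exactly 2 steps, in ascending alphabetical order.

attic, library, loft, office, patio, vault, workshop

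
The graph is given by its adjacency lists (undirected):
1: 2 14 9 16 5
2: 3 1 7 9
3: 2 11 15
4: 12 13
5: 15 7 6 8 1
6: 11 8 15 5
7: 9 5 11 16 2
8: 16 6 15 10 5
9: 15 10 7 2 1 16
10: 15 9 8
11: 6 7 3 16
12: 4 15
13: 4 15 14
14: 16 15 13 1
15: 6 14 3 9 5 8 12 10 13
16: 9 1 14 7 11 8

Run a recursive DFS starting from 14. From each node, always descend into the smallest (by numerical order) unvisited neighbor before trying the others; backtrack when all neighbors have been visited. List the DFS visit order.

14 -> 1 -> 2 -> 3 -> 11 -> 6 -> 5 -> 7 -> 9 -> 10 -> 8 -> 15 -> 12 -> 4 -> 13 -> 16

Visit 14
14 → 1
1 → 2
2 → 3
3 → 11
11 → 6
6 → 5
5 → 7
7 → 9
9 → 10
10 → 8
8 → 15
15 → 12
12 → 4
4 → 13
8 → 16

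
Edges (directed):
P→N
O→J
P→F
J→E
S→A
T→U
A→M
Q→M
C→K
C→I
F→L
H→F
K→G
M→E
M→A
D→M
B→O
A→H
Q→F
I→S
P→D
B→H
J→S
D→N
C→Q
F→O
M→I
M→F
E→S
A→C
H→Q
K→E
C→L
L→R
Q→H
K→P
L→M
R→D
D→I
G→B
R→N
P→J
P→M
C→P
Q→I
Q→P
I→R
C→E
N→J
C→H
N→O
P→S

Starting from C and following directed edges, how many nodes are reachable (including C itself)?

19

BFS from C visits: C, E, H, I, K, L, P, Q, S, F, R, G, M, D, J, N, A, O, B
Reachable nodes: 19 of 21 total.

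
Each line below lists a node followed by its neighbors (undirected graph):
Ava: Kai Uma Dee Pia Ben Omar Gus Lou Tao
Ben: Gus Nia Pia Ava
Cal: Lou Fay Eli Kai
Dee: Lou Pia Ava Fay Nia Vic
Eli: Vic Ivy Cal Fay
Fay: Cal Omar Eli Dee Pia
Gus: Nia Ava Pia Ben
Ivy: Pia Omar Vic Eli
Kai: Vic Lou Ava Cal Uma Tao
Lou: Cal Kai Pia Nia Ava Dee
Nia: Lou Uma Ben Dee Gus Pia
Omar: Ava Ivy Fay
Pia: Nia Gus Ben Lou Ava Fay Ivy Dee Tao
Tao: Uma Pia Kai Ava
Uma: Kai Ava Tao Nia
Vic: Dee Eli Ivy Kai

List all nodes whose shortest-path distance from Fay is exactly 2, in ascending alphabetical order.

Level 0: Fay
Level 1: Cal, Dee, Eli, Omar, Pia
Level 2: Ava, Ben, Gus, Ivy, Kai, Lou, Nia, Tao, Vic
Level 3: Uma

Ava, Ben, Gus, Ivy, Kai, Lou, Nia, Tao, Vic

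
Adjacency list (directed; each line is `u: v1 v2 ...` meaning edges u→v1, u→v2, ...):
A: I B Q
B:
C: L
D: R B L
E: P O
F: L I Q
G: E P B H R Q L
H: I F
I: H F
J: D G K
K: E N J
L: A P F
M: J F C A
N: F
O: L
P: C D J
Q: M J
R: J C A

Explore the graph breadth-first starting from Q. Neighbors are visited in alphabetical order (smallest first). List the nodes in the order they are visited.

Visit Q; enqueue J, M → queue [J, M]
Visit J; enqueue D, G, K → queue [M, D, G, K]
Visit M; enqueue A, C, F → queue [D, G, K, A, C, F]
Visit D; enqueue B, L, R → queue [G, K, A, C, F, B, L, R]
Visit G; enqueue E, H, P → queue [K, A, C, F, B, L, R, E, H, P]
Visit K; enqueue N → queue [A, C, F, B, L, R, E, H, P, N]
Visit A; enqueue I → queue [C, F, B, L, R, E, H, P, N, I]
Visit C → queue [F, B, L, R, E, H, P, N, I]
Visit F → queue [B, L, R, E, H, P, N, I]
Visit B → queue [L, R, E, H, P, N, I]
Visit L → queue [R, E, H, P, N, I]
Visit R → queue [E, H, P, N, I]
Visit E; enqueue O → queue [H, P, N, I, O]
Visit H → queue [P, N, I, O]
Visit P → queue [N, I, O]
Visit N → queue [I, O]
Visit I → queue [O]
Visit O → queue []

Q, J, M, D, G, K, A, C, F, B, L, R, E, H, P, N, I, O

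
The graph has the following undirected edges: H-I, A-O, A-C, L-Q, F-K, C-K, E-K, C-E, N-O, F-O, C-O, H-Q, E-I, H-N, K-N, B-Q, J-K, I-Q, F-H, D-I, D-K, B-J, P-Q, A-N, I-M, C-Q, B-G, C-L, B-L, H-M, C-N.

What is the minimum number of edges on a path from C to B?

2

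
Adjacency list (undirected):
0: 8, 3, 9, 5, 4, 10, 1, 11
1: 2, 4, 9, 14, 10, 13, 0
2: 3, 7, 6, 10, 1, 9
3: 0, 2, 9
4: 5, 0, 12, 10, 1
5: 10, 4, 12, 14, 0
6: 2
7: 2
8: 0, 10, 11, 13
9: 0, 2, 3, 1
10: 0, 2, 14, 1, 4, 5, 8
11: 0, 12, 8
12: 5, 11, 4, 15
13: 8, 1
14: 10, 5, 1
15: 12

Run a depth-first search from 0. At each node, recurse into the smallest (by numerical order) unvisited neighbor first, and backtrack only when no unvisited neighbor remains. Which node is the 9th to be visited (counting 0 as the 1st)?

Visit 0
0 → 1
1 → 2
2 → 3
3 → 9
2 → 6
2 → 7
2 → 10
10 → 4
4 → 5
5 → 12
12 → 11
11 → 8
8 → 13
12 → 15
5 → 14

Visit order: 0, 1, 2, 3, 9, 6, 7, 10, 4, 5, 12, 11, 8, 13, 15, 14

4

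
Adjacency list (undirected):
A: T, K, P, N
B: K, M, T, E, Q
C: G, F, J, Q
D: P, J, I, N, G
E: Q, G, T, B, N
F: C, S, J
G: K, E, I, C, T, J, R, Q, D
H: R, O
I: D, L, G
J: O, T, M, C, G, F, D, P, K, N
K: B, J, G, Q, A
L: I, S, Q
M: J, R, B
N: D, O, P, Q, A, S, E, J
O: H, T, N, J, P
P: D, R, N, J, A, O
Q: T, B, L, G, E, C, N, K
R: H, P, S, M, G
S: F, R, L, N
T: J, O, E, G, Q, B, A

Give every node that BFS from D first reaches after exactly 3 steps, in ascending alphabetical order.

B, H

Level 0: D
Level 1: G, I, J, N, P
Level 2: A, C, E, F, K, L, M, O, Q, R, S, T
Level 3: B, H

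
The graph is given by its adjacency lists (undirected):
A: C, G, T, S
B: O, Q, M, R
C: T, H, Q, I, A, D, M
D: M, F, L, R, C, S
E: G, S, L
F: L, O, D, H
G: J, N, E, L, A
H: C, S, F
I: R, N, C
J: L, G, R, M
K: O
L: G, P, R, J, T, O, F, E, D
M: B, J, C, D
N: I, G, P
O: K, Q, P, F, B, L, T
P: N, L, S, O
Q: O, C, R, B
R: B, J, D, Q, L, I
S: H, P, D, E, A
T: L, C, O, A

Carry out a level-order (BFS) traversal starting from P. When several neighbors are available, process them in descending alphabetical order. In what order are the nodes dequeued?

P S O N L H E D A T Q K F B I G R J C M

Visit P; enqueue S, O, N, L → queue [S, O, N, L]
Visit S; enqueue H, E, D, A → queue [O, N, L, H, E, D, A]
Visit O; enqueue T, Q, K, F, B → queue [N, L, H, E, D, A, T, Q, K, F, B]
Visit N; enqueue I, G → queue [L, H, E, D, A, T, Q, K, F, B, I, G]
Visit L; enqueue R, J → queue [H, E, D, A, T, Q, K, F, B, I, G, R, J]
Visit H; enqueue C → queue [E, D, A, T, Q, K, F, B, I, G, R, J, C]
Visit E → queue [D, A, T, Q, K, F, B, I, G, R, J, C]
Visit D; enqueue M → queue [A, T, Q, K, F, B, I, G, R, J, C, M]
Visit A → queue [T, Q, K, F, B, I, G, R, J, C, M]
Visit T → queue [Q, K, F, B, I, G, R, J, C, M]
Visit Q → queue [K, F, B, I, G, R, J, C, M]
Visit K → queue [F, B, I, G, R, J, C, M]
Visit F → queue [B, I, G, R, J, C, M]
Visit B → queue [I, G, R, J, C, M]
Visit I → queue [G, R, J, C, M]
Visit G → queue [R, J, C, M]
Visit R → queue [J, C, M]
Visit J → queue [C, M]
Visit C → queue [M]
Visit M → queue []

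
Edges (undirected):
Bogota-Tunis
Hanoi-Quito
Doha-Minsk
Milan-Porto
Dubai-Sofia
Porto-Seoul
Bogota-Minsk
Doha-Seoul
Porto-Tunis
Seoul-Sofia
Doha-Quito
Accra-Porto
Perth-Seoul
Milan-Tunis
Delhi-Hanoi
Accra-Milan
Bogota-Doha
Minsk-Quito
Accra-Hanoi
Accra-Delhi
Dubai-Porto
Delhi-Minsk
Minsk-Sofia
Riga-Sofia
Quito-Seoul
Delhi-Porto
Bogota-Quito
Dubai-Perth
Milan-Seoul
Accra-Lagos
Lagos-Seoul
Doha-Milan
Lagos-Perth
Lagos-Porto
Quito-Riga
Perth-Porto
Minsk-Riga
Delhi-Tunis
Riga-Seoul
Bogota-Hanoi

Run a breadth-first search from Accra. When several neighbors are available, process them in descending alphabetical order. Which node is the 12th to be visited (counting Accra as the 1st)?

Quito

Visit Accra; enqueue Porto, Milan, Lagos, Hanoi, Delhi → queue [Porto, Milan, Lagos, Hanoi, Delhi]
Visit Porto; enqueue Tunis, Seoul, Perth, Dubai → queue [Milan, Lagos, Hanoi, Delhi, Tunis, Seoul, Perth, Dubai]
Visit Milan; enqueue Doha → queue [Lagos, Hanoi, Delhi, Tunis, Seoul, Perth, Dubai, Doha]
Visit Lagos → queue [Hanoi, Delhi, Tunis, Seoul, Perth, Dubai, Doha]
Visit Hanoi; enqueue Quito, Bogota → queue [Delhi, Tunis, Seoul, Perth, Dubai, Doha, Quito, Bogota]
Visit Delhi; enqueue Minsk → queue [Tunis, Seoul, Perth, Dubai, Doha, Quito, Bogota, Minsk]
Visit Tunis → queue [Seoul, Perth, Dubai, Doha, Quito, Bogota, Minsk]
Visit Seoul; enqueue Sofia, Riga → queue [Perth, Dubai, Doha, Quito, Bogota, Minsk, Sofia, Riga]
Visit Perth → queue [Dubai, Doha, Quito, Bogota, Minsk, Sofia, Riga]
Visit Dubai → queue [Doha, Quito, Bogota, Minsk, Sofia, Riga]
Visit Doha → queue [Quito, Bogota, Minsk, Sofia, Riga]
Visit Quito → queue [Bogota, Minsk, Sofia, Riga]
Visit Bogota → queue [Minsk, Sofia, Riga]
Visit Minsk → queue [Sofia, Riga]
Visit Sofia → queue [Riga]
Visit Riga → queue []

Visit order: Accra, Porto, Milan, Lagos, Hanoi, Delhi, Tunis, Seoul, Perth, Dubai, Doha, Quito, Bogota, Minsk, Sofia, Riga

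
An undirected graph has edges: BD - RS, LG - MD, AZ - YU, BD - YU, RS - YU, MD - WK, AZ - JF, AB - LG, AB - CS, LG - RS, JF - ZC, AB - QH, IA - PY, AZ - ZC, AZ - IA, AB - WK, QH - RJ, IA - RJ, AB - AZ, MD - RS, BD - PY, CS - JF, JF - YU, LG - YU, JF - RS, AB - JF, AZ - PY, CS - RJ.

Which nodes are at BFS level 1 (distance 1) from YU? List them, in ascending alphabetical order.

AZ, BD, JF, LG, RS

Level 0: YU
Level 1: AZ, BD, JF, LG, RS
Level 2: AB, CS, IA, MD, PY, ZC
Level 3: QH, RJ, WK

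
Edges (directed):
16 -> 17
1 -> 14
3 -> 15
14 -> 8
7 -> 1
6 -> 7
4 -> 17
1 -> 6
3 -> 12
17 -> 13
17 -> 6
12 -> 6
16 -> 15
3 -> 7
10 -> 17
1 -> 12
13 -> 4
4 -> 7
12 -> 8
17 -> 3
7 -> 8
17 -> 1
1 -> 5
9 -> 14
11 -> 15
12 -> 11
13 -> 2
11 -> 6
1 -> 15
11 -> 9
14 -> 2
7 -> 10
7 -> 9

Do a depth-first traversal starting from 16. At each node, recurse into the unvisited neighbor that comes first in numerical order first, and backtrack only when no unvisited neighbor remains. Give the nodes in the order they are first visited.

16, 15, 17, 1, 5, 6, 7, 8, 9, 14, 2, 10, 12, 11, 3, 13, 4

Visit 16
16 → 15
16 → 17
17 → 1
1 → 5
1 → 6
6 → 7
7 → 8
7 → 9
9 → 14
14 → 2
7 → 10
1 → 12
12 → 11
17 → 3
17 → 13
13 → 4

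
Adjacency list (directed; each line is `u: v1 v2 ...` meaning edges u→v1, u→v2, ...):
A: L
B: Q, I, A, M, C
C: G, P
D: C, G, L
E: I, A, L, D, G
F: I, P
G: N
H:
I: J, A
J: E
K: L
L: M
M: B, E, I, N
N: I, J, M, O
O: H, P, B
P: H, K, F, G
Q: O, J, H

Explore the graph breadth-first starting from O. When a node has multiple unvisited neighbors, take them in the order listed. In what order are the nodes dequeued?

Visit O; enqueue H, P, B → queue [H, P, B]
Visit H → queue [P, B]
Visit P; enqueue K, F, G → queue [B, K, F, G]
Visit B; enqueue Q, I, A, M, C → queue [K, F, G, Q, I, A, M, C]
Visit K; enqueue L → queue [F, G, Q, I, A, M, C, L]
Visit F → queue [G, Q, I, A, M, C, L]
Visit G; enqueue N → queue [Q, I, A, M, C, L, N]
Visit Q; enqueue J → queue [I, A, M, C, L, N, J]
Visit I → queue [A, M, C, L, N, J]
Visit A → queue [M, C, L, N, J]
Visit M; enqueue E → queue [C, L, N, J, E]
Visit C → queue [L, N, J, E]
Visit L → queue [N, J, E]
Visit N → queue [J, E]
Visit J → queue [E]
Visit E; enqueue D → queue [D]
Visit D → queue []

O H P B K F G Q I A M C L N J E D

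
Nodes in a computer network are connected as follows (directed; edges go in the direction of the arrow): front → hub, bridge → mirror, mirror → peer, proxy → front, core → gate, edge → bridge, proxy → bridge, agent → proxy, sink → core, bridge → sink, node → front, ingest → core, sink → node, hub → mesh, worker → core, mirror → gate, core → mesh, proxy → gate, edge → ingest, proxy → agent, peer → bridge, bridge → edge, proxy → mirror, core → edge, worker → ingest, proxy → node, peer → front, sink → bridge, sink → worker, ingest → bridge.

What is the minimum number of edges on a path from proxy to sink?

2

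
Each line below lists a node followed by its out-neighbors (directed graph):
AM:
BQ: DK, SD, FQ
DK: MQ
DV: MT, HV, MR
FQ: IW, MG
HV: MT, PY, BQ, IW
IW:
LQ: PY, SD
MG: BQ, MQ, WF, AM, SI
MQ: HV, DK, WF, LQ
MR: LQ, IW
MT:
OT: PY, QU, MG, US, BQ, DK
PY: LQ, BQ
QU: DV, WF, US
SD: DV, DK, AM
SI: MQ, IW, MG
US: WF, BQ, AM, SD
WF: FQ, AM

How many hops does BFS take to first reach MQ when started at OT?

2

Level 0: OT
Level 1: BQ, DK, MG, PY, QU, US
Level 2: AM, DV, FQ, LQ, MQ, SD, SI, WF
Level 3: HV, IW, MR, MT
MQ first appears at level 2.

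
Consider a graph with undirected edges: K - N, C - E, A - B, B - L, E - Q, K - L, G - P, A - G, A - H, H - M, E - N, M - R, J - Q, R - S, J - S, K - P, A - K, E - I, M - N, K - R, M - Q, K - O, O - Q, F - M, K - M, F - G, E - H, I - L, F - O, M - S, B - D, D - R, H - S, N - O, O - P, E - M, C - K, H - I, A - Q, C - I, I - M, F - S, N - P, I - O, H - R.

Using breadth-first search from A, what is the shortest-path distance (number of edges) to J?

Level 0: A
Level 1: B, G, H, K, Q
Level 2: C, D, E, F, I, J, L, M, N, O, P, R, S
J first appears at level 2.

2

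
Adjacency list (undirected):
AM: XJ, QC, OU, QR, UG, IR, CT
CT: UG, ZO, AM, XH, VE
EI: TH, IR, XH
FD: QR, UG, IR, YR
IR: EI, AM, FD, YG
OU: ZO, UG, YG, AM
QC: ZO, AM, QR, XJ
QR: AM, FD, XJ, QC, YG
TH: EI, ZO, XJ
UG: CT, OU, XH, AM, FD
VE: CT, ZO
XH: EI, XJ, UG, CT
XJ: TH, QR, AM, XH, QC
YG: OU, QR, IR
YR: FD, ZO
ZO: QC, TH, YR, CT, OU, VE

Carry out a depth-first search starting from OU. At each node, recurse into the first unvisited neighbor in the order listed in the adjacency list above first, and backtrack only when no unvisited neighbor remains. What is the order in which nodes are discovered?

Visit OU
OU → ZO
ZO → QC
QC → AM
AM → XJ
XJ → TH
TH → EI
EI → IR
IR → FD
FD → QR
QR → YG
FD → UG
UG → CT
CT → XH
CT → VE
FD → YR

OU, ZO, QC, AM, XJ, TH, EI, IR, FD, QR, YG, UG, CT, XH, VE, YR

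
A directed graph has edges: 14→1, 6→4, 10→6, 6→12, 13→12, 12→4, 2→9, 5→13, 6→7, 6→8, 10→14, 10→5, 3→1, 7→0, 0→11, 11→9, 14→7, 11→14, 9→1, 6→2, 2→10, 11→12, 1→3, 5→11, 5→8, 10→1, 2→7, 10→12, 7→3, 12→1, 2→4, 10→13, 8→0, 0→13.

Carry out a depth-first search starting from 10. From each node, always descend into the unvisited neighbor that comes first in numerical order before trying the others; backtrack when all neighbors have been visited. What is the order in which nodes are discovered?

Visit 10
10 → 1
1 → 3
10 → 5
5 → 8
8 → 0
0 → 11
11 → 9
11 → 12
12 → 4
11 → 14
14 → 7
0 → 13
10 → 6
6 → 2

10, 1, 3, 5, 8, 0, 11, 9, 12, 4, 14, 7, 13, 6, 2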